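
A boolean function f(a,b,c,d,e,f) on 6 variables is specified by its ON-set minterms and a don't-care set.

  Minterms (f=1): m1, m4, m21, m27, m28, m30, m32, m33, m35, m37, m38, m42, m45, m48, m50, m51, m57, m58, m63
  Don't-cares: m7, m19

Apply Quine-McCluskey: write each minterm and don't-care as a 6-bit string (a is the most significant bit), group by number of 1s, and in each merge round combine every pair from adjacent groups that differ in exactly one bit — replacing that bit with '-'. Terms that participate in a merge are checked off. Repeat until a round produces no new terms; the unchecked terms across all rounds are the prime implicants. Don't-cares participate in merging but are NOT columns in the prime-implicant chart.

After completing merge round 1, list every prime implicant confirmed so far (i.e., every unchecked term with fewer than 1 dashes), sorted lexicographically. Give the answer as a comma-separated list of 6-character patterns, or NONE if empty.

000100, 000111, 010101, 100110, 111001, 111111

[col 0] 000001*, 000100, 000111, 010011*, 010101, 011011*, 011100*, 011110*, 100000*, 100001*, 100011*, 100101*, 100110, 101010*, 101101*, 110000*, 110010*, 110011*, 111001, 111010*, 111111
[col 1] -00001, -10011, 01-011, 0111-0, 1-0000, 1-0011, 1-1010, 10-101, 100-01, 1000-1, 10000-, 11-010, 1100-0, 11001-
Prime implicants: -00001, -10011, 000100, 000111, 01-011, 010101, 0111-0, 1-0000, 1-0011, 1-1010, 10-101, 100-01, 1000-1, 10000-, 100110, 11-010, 1100-0, 11001-, 111001, 111111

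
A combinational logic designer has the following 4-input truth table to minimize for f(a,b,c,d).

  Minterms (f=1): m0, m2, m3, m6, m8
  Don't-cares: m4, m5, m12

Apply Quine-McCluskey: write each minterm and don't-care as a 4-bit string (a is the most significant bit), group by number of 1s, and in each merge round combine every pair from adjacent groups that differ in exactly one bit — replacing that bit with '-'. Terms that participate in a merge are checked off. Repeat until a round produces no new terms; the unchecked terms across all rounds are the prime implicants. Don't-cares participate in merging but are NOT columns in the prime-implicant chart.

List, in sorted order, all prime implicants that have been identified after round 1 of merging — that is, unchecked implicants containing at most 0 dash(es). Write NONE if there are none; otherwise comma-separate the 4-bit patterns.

size-2^0 implicants → 0000(✓)  0010(✓)  0011(✓)  0100(✓)  0101(✓)  0110(✓)  1000(✓)  1100(✓)
size-2^1 implicants → -000(✓)  -100(✓)  0-00(✓)  0-10(✓)  00-0(✓)  001-  01-0(✓)  010-  1-00(✓)
size-2^2 implicants → --00  0--0
Unchecked terms (primes): --00, 0--0, 001-, 010-

NONE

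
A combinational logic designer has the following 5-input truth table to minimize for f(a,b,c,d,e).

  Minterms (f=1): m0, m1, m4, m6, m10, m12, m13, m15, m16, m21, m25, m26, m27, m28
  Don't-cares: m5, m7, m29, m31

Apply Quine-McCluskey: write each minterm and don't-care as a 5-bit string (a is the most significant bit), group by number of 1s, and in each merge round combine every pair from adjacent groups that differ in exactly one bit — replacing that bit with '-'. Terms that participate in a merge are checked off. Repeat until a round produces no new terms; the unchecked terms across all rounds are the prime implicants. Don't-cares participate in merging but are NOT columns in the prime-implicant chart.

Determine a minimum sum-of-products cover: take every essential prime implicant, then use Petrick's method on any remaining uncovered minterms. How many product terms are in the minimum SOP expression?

Round 0: 00000✓ 00001✓ 00100✓ 00101✓ 00110✓ 00111✓ 01010✓ 01100✓ 01101✓ 01111✓ 10000✓ 10101✓ 11001✓ 11010✓ 11011✓ 11100✓ 11101✓ 11111✓
Round 1: -0000 -0101✓ -1010 -1100✓ -1101✓ -1111✓ 0-100✓ 0-101✓ 0-111✓ 00-00✓ 00-01✓ 0000-✓ 001-0✓ 001-1✓ 0010-✓ 0011-✓ 011-1✓ 0110-✓ 1-101✓ 11-01✓ 11-11✓ 110-1✓ 1101- 111-1✓ 1110-✓
Round 2: --101 -11-1 -110- 0-1-1 0-10- 00-0- 001-- 11--1
PIs = {--101, -0000, -1010, -11-1, -110-, 0-1-1, 0-10-, 00-0-, 001--, 11--1, 1101-}
Coverage chart:
  m0: -0000,00-0-
  m1: 00-0- ←essential
  m4: 0-10-,00-0-,001--
  m6: 001-- ←essential
  m10: -1010 ←essential
  m12: -110-,0-10-
  m13: --101,-11-1,-110-,0-1-1,0-10-
  m15: -11-1,0-1-1
  m16: -0000 ←essential
  m21: --101 ←essential
  m25: 11--1 ←essential
  m26: -1010,1101-
  m27: 11--1,1101-
  m28: -110- ←essential
Essential: --101, -0000, -1010, -110-, 00-0-, 001--, 11--1
Petrick residual → -11-1
Min cover (8 terms): cd'e + b'c'd'e' + bc'de' + bce + bcd' + a'b'd' + a'b'c + abe

8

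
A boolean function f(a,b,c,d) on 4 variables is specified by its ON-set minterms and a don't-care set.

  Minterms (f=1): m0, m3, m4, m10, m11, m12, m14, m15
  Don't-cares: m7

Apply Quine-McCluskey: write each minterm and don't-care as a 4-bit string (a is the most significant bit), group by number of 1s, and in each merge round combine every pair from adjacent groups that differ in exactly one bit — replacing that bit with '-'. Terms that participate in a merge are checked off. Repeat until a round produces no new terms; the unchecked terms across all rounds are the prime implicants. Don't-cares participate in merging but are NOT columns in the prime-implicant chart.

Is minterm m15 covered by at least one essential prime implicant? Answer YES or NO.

YES

Round 0: 0000✓ 0011✓ 0100✓ 0111✓ 1010✓ 1011✓ 1100✓ 1110✓ 1111✓
Round 1: -011✓ -100 -111✓ 0-00 0-11✓ 1-10✓ 1-11✓ 101-✓ 11-0 111-✓
Round 2: --11 1-1-
PIs = {--11, -100, 0-00, 1-1-, 11-0}
Coverage chart:
  m0: 0-00 ←essential
  m3: --11 ←essential
  m4: -100,0-00
  m10: 1-1- ←essential
  m11: --11,1-1-
  m12: -100,11-0
  m14: 1-1-,11-0
  m15: --11,1-1-
Essential: --11, 0-00, 1-1-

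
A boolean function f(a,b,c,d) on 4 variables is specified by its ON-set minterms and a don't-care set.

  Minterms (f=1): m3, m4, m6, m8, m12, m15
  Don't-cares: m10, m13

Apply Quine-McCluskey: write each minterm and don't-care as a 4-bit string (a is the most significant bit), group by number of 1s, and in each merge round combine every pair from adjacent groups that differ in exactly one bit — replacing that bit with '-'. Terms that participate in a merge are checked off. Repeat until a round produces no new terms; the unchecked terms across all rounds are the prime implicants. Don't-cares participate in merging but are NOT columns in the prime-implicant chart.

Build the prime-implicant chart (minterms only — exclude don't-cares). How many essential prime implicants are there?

Round 0: 0011 0100✓ 0110✓ 1000✓ 1010✓ 1100✓ 1101✓ 1111✓
Round 1: -100 01-0 1-00 10-0 11-1 110-
PIs = {-100, 0011, 01-0, 1-00, 10-0, 11-1, 110-}
Coverage chart:
  m3: 0011 ←essential
  m4: -100,01-0
  m6: 01-0 ←essential
  m8: 1-00,10-0
  m12: -100,1-00,110-
  m15: 11-1 ←essential
Essential: 0011, 01-0, 11-1

3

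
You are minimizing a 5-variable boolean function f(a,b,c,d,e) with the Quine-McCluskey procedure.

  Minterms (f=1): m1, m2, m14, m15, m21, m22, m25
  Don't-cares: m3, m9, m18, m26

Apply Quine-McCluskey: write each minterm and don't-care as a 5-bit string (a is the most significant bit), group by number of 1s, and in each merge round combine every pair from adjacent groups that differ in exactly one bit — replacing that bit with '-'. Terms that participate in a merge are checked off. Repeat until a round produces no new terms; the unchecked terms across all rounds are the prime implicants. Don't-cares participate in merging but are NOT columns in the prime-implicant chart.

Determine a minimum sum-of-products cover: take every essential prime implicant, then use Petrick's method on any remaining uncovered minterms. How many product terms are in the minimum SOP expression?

Round 0: 00001✓ 00010✓ 00011✓ 01001✓ 01110✓ 01111✓ 10010✓ 10101 10110✓ 11001✓ 11010✓
Round 1: -0010 -1001 0-001 000-1 0001- 0111- 1-010 10-10
PIs = {-0010, -1001, 0-001, 000-1, 0001-, 0111-, 1-010, 10-10, 10101}
Coverage chart:
  m1: 0-001,000-1
  m2: -0010,0001-
  m14: 0111- ←essential
  m15: 0111- ←essential
  m21: 10101 ←essential
  m22: 10-10 ←essential
  m25: -1001 ←essential
Essential: -1001, 0111-, 10-10, 10101
Petrick residual → -0010, 0-001
Min cover (6 terms): b'c'de' + bc'd'e + a'c'd'e + a'bcd + ab'de' + ab'cd'e

6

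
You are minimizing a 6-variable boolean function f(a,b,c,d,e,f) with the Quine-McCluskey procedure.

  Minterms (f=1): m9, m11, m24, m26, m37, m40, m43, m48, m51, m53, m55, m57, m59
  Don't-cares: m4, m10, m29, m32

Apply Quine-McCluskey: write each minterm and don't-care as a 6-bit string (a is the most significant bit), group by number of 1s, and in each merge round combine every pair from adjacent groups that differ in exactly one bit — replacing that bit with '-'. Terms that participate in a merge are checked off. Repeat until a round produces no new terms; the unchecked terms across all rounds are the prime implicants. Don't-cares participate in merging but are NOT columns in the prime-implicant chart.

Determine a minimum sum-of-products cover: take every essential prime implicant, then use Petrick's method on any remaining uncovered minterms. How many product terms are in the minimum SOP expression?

Round 0: 000100 001001✓ 001010✓ 001011✓ 011000✓ 011010✓ 011101 100000✓ 100101✓ 101000✓ 101011✓ 110000✓ 110011✓ 110101✓ 110111✓ 111001✓ 111011✓
Round 1: -01011 0-1010 0010-1 00101- 0110-0 1-0000 1-0101 1-1011 10-000 11-011 110-11 1101-1 1110-1
PIs = {-01011, 0-1010, 000100, 0010-1, 00101-, 0110-0, 011101, 1-0000, 1-0101, 1-1011, 10-000, 11-011, 110-11, 1101-1, 1110-1}
Coverage chart:
  m9: 0010-1 ←essential
  m11: -01011,0010-1,00101-
  m24: 0110-0 ←essential
  m26: 0-1010,0110-0
  m37: 1-0101 ←essential
  m40: 10-000 ←essential
  m43: -01011,1-1011
  m48: 1-0000 ←essential
  m51: 11-011,110-11
  m53: 1-0101,1101-1
  m55: 110-11,1101-1
  m57: 1110-1 ←essential
  m59: 1-1011,11-011,1110-1
Essential: 0010-1, 0110-0, 1-0000, 1-0101, 10-000, 1110-1
Petrick residual → -01011, 110-11
Min cover (8 terms): b'cd'ef + a'b'cd'f + a'bcd'f' + ac'd'e'f' + ac'de'f + ab'd'e'f' + abc'ef + abcd'f

8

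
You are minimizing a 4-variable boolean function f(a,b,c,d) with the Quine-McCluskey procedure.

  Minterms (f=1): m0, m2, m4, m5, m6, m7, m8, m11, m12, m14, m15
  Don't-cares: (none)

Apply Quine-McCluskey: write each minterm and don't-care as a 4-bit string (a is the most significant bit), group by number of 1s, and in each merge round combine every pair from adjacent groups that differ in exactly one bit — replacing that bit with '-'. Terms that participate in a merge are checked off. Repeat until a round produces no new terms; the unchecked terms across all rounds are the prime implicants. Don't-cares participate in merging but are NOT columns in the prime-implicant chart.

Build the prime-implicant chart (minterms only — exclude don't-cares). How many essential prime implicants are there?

4

size-2^0 implicants → 0000(✓)  0010(✓)  0100(✓)  0101(✓)  0110(✓)  0111(✓)  1000(✓)  1011(✓)  1100(✓)  1110(✓)  1111(✓)
size-2^1 implicants → -000(✓)  -100(✓)  -110(✓)  -111(✓)  0-00(✓)  0-10(✓)  00-0(✓)  01-0(✓)  01-1(✓)  010-(✓)  011-(✓)  1-00(✓)  1-11  11-0(✓)  111-(✓)
size-2^2 implicants → --00  -1-0  -11-  0--0  01--
Unchecked terms (primes): --00, -1-0, -11-, 0--0, 01--, 1-11
Minterm coverage:
  m0 ⊆ --00,0--0
  m2 ⊆ 0--0 [E]
  m4 ⊆ --00,-1-0,0--0,01--
  m5 ⊆ 01-- [E]
  m6 ⊆ -1-0,-11-,0--0,01--
  m7 ⊆ -11-,01--
  m8 ⊆ --00 [E]
  m11 ⊆ 1-11 [E]
  m12 ⊆ --00,-1-0
  m14 ⊆ -1-0,-11-
  m15 ⊆ -11-,1-11
E = {--00, 0--0, 01--, 1-11}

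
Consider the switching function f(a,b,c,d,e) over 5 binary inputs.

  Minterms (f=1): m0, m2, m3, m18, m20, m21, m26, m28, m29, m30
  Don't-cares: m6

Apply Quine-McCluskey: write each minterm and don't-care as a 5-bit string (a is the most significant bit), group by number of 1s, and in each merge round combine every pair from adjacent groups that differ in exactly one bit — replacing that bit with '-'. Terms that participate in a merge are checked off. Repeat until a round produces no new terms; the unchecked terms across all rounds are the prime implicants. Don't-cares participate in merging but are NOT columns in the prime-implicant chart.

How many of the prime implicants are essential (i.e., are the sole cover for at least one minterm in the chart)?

size-2^0 implicants → 00000(✓)  00010(✓)  00011(✓)  00110(✓)  10010(✓)  10100(✓)  10101(✓)  11010(✓)  11100(✓)  11101(✓)  11110(✓)
size-2^1 implicants → -0010  00-10  000-0  0001-  1-010  1-100(✓)  1-101(✓)  1010-(✓)  11-10  111-0  1110-(✓)
size-2^2 implicants → 1-10-
Unchecked terms (primes): -0010, 00-10, 000-0, 0001-, 1-010, 1-10-, 11-10, 111-0
Minterm coverage:
  m0 ⊆ 000-0 [E]
  m2 ⊆ -0010,00-10,000-0,0001-
  m3 ⊆ 0001- [E]
  m18 ⊆ -0010,1-010
  m20 ⊆ 1-10- [E]
  m21 ⊆ 1-10- [E]
  m26 ⊆ 1-010,11-10
  m28 ⊆ 1-10-,111-0
  m29 ⊆ 1-10- [E]
  m30 ⊆ 11-10,111-0
E = {000-0, 0001-, 1-10-}

3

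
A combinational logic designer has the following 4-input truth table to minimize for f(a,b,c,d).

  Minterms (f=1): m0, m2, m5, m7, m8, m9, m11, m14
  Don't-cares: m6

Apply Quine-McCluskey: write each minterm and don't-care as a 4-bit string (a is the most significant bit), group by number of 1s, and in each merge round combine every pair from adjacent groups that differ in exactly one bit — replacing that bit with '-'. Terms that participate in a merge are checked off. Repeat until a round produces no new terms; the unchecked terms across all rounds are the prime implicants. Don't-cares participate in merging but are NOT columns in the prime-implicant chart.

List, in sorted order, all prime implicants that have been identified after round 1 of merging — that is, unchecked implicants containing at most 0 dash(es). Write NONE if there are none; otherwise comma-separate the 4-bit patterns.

size-2^0 implicants → 0000(✓)  0010(✓)  0101(✓)  0110(✓)  0111(✓)  1000(✓)  1001(✓)  1011(✓)  1110(✓)
size-2^1 implicants → -000  -110  0-10  00-0  01-1  011-  10-1  100-
Unchecked terms (primes): -000, -110, 0-10, 00-0, 01-1, 011-, 10-1, 100-

NONE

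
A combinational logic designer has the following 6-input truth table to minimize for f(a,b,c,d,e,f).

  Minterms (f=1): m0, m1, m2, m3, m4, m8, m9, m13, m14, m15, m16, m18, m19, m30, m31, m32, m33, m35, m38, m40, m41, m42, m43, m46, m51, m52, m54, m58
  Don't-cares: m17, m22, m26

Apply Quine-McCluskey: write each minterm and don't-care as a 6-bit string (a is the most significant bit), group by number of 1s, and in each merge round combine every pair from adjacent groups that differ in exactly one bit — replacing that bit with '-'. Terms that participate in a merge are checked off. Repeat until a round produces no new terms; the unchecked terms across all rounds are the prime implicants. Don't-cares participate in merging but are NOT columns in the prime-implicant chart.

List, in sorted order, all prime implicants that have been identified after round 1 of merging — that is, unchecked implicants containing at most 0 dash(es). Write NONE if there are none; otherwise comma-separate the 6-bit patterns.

NONE

[col 0] 000000*, 000001*, 000010*, 000011*, 000100*, 001000*, 001001*, 001101*, 001110*, 001111*, 010000*, 010001*, 010010*, 010011*, 010110*, 011010*, 011110*, 011111*, 100000*, 100001*, 100011*, 100110*, 101000*, 101001*, 101010*, 101011*, 101110*, 110011*, 110100*, 110110*, 111010*
[col 1] -00000*, -00001*, -00011*, -01000*, -01001*, -01110, -10011*, -10110, -11010, 0-0000*, 0-0001*, 0-0010*, 0-0011*, 0-1110*, 0-1111*, 00-000*, 00-001*, 000-00, 0000-0*, 0000-1*, 00000-*, 00001-*, 001-01, 00100-*, 0011-1, 00111-*, 01-010*, 01-110*, 010-10*, 0100-0*, 0100-1*, 01000-*, 01001-*, 011-10*, 01111-*, 1-0011*, 1-0110, 1-1010, 10-000*, 10-001*, 10-011*, 10-110, 1000-1*, 10000-*, 101-10, 1010-0*, 1010-1*, 10100-*, 10101-*, 1101-0
[col 2] --0011, -0-000*, -0-001*, -000-1, -0000-*, -0100-*, 0-00-0*, 0-00-1*, 0-000-*, 0-001-*, 0-111-, 00-00-*, 0000--*, 01--10, 0100--*, 10-0-1, 10-00-*, 1010--
[col 3] -0-00-, 0-00--
Prime implicants: --0011, -0-00-, -000-1, -01110, -10110, -11010, 0-00--, 0-111-, 000-00, 001-01, 0011-1, 01--10, 1-0110, 1-1010, 10-0-1, 10-110, 101-10, 1010--, 1101-0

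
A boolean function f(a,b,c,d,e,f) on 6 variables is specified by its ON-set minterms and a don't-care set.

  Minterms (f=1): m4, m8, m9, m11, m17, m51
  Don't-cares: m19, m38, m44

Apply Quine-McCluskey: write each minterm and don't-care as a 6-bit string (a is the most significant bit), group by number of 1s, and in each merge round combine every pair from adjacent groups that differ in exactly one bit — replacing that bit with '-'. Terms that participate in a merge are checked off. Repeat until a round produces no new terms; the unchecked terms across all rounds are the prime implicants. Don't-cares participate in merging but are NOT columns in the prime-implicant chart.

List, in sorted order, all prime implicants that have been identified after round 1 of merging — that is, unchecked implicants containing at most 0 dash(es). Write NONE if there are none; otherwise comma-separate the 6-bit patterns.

000100, 100110, 101100

size-2^0 implicants → 000100  001000(✓)  001001(✓)  001011(✓)  010001(✓)  010011(✓)  100110  101100  110011(✓)
size-2^1 implicants → -10011  0010-1  00100-  0100-1
Unchecked terms (primes): -10011, 000100, 0010-1, 00100-, 0100-1, 100110, 101100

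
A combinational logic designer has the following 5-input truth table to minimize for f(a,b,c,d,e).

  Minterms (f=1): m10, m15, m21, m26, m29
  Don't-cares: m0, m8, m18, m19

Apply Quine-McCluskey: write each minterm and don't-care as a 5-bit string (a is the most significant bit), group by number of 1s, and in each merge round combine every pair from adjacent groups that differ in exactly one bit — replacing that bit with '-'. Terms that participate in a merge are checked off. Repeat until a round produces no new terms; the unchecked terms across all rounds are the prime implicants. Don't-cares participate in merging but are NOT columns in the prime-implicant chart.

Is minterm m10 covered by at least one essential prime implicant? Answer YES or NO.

NO

Round 0: 00000✓ 01000✓ 01010✓ 01111 10010✓ 10011✓ 10101✓ 11010✓ 11101✓
Round 1: -1010 0-000 010-0 1-010 1-101 1001-
PIs = {-1010, 0-000, 010-0, 01111, 1-010, 1-101, 1001-}
Coverage chart:
  m10: -1010,010-0
  m15: 01111 ←essential
  m21: 1-101 ←essential
  m26: -1010,1-010
  m29: 1-101 ←essential
Essential: 01111, 1-101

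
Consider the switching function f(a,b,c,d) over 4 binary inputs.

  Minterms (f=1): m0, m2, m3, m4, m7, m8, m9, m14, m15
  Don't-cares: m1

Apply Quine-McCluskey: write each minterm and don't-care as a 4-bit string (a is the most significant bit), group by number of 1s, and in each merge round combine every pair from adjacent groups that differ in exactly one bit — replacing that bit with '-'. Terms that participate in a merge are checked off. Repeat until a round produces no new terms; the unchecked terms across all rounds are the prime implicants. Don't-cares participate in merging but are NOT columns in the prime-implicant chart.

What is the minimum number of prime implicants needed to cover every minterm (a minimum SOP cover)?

[col 0] 0000*, 0001*, 0010*, 0011*, 0100*, 0111*, 1000*, 1001*, 1110*, 1111*
[col 1] -000*, -001*, -111, 0-00, 0-11, 00-0*, 00-1*, 000-*, 001-*, 100-*, 111-
[col 2] -00-, 00--
Prime implicants: -00-, -111, 0-00, 0-11, 00--, 111-
PI chart (minterm → PIs covering it):
  0 | -00-,0-00,00--
  2 | 00--  (sole → essential)
  3 | 0-11,00--
  4 | 0-00  (sole → essential)
  7 | -111,0-11
  8 | -00-  (sole → essential)
  9 | -00-  (sole → essential)
  14 | 111-  (sole → essential)
  15 | -111,111-
Essential prime implicants: -00-, 0-00, 00--, 111-
Petrick residual → -111
Minimum SOP uses 5 PIs: b'c' + bcd + a'c'd' + a'b' + abc

5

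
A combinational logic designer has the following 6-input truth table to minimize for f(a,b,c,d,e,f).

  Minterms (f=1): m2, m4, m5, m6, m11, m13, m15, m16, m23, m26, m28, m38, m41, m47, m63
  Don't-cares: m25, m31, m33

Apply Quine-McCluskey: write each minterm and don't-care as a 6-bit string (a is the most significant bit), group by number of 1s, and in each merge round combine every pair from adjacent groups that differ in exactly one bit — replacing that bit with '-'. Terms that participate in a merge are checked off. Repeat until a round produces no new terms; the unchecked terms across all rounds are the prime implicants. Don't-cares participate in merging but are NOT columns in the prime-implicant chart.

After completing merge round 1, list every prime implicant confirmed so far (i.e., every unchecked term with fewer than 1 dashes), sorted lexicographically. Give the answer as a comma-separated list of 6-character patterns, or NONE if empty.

Round 0: 000010✓ 000100✓ 000101✓ 000110✓ 001011✓ 001101✓ 001111✓ 010000 010111✓ 011001 011010 011100 011111✓ 100001✓ 100110✓ 101001✓ 101111✓ 111111✓
Round 1: -00110 -01111✓ -11111✓ 0-1111✓ 00-101 000-10 0001-0 00010- 001-11 0011-1 01-111 1-1111✓ 10-001
Round 2: --1111
PIs = {--1111, -00110, 00-101, 000-10, 0001-0, 00010-, 001-11, 0011-1, 01-111, 010000, 011001, 011010, 011100, 10-001}

010000, 011001, 011010, 011100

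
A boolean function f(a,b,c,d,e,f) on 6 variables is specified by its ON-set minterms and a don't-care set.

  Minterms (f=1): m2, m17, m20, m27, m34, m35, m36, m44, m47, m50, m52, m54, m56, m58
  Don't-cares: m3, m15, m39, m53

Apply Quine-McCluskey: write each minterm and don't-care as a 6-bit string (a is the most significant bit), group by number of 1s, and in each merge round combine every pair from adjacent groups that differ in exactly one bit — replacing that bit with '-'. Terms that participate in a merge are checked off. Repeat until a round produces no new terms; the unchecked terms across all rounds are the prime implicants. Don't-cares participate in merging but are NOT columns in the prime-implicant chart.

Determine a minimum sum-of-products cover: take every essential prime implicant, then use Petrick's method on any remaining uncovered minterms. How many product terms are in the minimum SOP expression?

8

[col 0] 000010*, 000011*, 001111*, 010001, 010100*, 011011, 100010*, 100011*, 100100*, 100111*, 101100*, 101111*, 110010*, 110100*, 110101*, 110110*, 111000*, 111010*
[col 1] -00010*, -00011*, -01111, -10100, 00001-*, 1-0010, 1-0100, 10-100, 10-111, 100-11, 10001-*, 11-010, 110-10, 1101-0, 11010-, 1110-0
[col 2] -0001-
Prime implicants: -0001-, -01111, -10100, 010001, 011011, 1-0010, 1-0100, 10-100, 10-111, 100-11, 11-010, 110-10, 1101-0, 11010-, 1110-0
PI chart (minterm → PIs covering it):
  2 | -0001-  (sole → essential)
  17 | 010001  (sole → essential)
  20 | -10100  (sole → essential)
  27 | 011011  (sole → essential)
  34 | -0001-,1-0010
  35 | -0001-,100-11
  36 | 1-0100,10-100
  44 | 10-100  (sole → essential)
  47 | -01111,10-111
  50 | 1-0010,11-010,110-10
  52 | -10100,1-0100,1101-0,11010-
  54 | 110-10,1101-0
  56 | 1110-0  (sole → essential)
  58 | 11-010,1110-0
Essential prime implicants: -0001-, -10100, 010001, 011011, 10-100, 1110-0
Petrick residual → -01111, 110-10
Minimum SOP uses 8 PIs: b'c'd'e + b'cdef + bc'de'f' + a'bc'd'e'f + a'bcd'ef + ab'de'f' + abc'ef' + abcd'f'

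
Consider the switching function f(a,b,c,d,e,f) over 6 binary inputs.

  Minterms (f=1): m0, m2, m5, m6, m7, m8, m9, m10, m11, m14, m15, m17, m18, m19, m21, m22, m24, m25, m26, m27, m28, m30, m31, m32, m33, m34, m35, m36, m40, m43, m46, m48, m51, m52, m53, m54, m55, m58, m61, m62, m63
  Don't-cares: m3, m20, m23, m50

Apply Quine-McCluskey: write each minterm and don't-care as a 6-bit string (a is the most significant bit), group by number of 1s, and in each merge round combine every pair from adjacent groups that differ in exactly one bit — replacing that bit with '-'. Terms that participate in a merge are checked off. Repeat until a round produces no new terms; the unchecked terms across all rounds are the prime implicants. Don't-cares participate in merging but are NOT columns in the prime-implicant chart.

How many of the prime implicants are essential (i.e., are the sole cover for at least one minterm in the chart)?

10

[col 0] 000000*, 000010*, 000011*, 000101*, 000110*, 000111*, 001000*, 001001*, 001010*, 001011*, 001110*, 001111*, 010001*, 010010*, 010011*, 010100*, 010101*, 010110*, 010111*, 011000*, 011001*, 011010*, 011011*, 011100*, 011110*, 011111*, 100000*, 100001*, 100010*, 100011*, 100100*, 101000*, 101011*, 101110*, 110000*, 110010*, 110011*, 110100*, 110101*, 110110*, 110111*, 111010*, 111101*, 111110*, 111111*
[col 1] -00000*, -00010*, -00011*, -01000*, -01011*, -01110*, -10010*, -10011*, -10100*, -10101*, -10110*, -10111*, -11010*, -11110*, -11111*, 0-0010*, 0-0011*, 0-0101*, 0-0110*, 0-0111*, 0-1000*, 0-1001*, 0-1010*, 0-1011*, 0-1110*, 0-1111*, 00-000*, 00-010*, 00-011*, 00-110*, 00-111*, 000-10*, 000-11*, 0000-0*, 00001-*, 0001-1*, 00011-*, 001-10*, 001-11*, 0010-0*, 0010-1*, 00100-*, 00101-*, 00111-*, 01-001*, 01-010*, 01-011*, 01-100*, 01-110*, 01-111*, 010-01*, 010-10*, 010-11*, 0100-1*, 01001-*, 0101-0*, 0101-1*, 01010-*, 01011-*, 011-00*, 011-10*, 011-11*, 0110-0*, 0110-1*, 01100-*, 01101-*, 0111-0*, 01111-*, 1-0000*, 1-0010*, 1-0011*, 1-0100*, 1-1110*, 10-000*, 10-011*, 100-00*, 1000-0*, 1000-1*, 10000-*, 10001-*, 11-010*, 11-101*, 11-110*, 11-111*, 110-00*, 110-10*, 110-11*, 1100-0*, 11001-*, 1101-0*, 1101-1*, 11010-*, 11011-*, 111-10*, 1111-1*, 11111-*
[col 2] --0010*, --0011*, --1110, -0-000, -0-011, -000-0, -0001-*, -1-010*, -1-110*, -1-111*, -10-10*, -10-11*, -1001-*, -101-0*, -101-1*, -1010-*, -1011-*, -11-10*, -1111-*, 0--010*, 0--011*, 0--110*, 0--111*, 0-0-10*, 0-0-11*, 0-001-*, 0-01-1, 0-011-*, 0-1-10*, 0-1-11*, 0-10-0*, 0-10-1*, 0-100-*, 0-101-*, 0-111-*, 00--10*, 00--11*, 00-0-0, 00-01-*, 00-11-*, 000-1-*, 001-1-*, 0010--*, 01--10*, 01--11*, 01-0-1, 01-01-*, 01-1-0, 01-11-*, 010--1, 010-1-*, 0101--*, 011--0, 011-1-*, 0110--*, 1-0-00, 1-00-0, 1-001-*, 1000--, 11--10*, 11-1-1, 11-11-*, 110--0, 110-1-*, 1101--*
[col 3] --001-, -1--10, -1-11-, -10-1-, -101--, 0---10*, 0---11*, 0--01-*, 0--11-*, 0-0-1-*, 0-1-1-*, 0-10--, 00--1-*, 01--1-*
[col 4] 0---1-
Prime implicants: --001-, --1110, -0-000, -0-011, -000-0, -1--10, -1-11-, -10-1-, -101--, 0---1-, 0-01-1, 0-10--, 00-0-0, 01-0-1, 01-1-0, 010--1, 011--0, 1-0-00, 1-00-0, 1000--, 11-1-1, 110--0
PI chart (minterm → PIs covering it):
  0 | -0-000,-000-0,00-0-0
  2 | --001-,-000-0,0---1-,00-0-0
  5 | 0-01-1  (sole → essential)
  6 | 0---1-  (sole → essential)
  7 | 0---1-,0-01-1
  8 | -0-000,0-10--,00-0-0
  9 | 0-10--  (sole → essential)
  10 | 0---1-,0-10--,00-0-0
  11 | -0-011,0---1-,0-10--
  14 | --1110,0---1-
  15 | 0---1-  (sole → essential)
  17 | 01-0-1,010--1
  18 | --001-,-1--10,-10-1-,0---1-
  19 | --001-,-10-1-,0---1-,01-0-1,010--1
  21 | -101--,0-01-1,010--1
  22 | -1--10,-1-11-,-10-1-,-101--,0---1-,01-1-0
  24 | 0-10--,011--0
  25 | 0-10--,01-0-1
  26 | -1--10,0---1-,0-10--,011--0
  27 | 0---1-,0-10--,01-0-1
  28 | 01-1-0,011--0
  30 | --1110,-1--10,-1-11-,0---1-,01-1-0,011--0
  31 | -1-11-,0---1-
  32 | -0-000,-000-0,1-0-00,1-00-0,1000--
  33 | 1000--  (sole → essential)
  34 | --001-,-000-0,1-00-0,1000--
  35 | --001-,-0-011,1000--
  36 | 1-0-00  (sole → essential)
  40 | -0-000  (sole → essential)
  43 | -0-011  (sole → essential)
  46 | --1110  (sole → essential)
  48 | 1-0-00,1-00-0,110--0
  51 | --001-,-10-1-
  52 | -101--,1-0-00,110--0
  53 | -101--,11-1-1
  54 | -1--10,-1-11-,-10-1-,-101--,110--0
  55 | -1-11-,-10-1-,-101--,11-1-1
  58 | -1--10  (sole → essential)
  61 | 11-1-1  (sole → essential)
  62 | --1110,-1--10,-1-11-
  63 | -1-11-,11-1-1
Essential prime implicants: --1110, -0-000, -0-011, -1--10, 0---1-, 0-01-1, 0-10--, 1-0-00, 1000--, 11-1-1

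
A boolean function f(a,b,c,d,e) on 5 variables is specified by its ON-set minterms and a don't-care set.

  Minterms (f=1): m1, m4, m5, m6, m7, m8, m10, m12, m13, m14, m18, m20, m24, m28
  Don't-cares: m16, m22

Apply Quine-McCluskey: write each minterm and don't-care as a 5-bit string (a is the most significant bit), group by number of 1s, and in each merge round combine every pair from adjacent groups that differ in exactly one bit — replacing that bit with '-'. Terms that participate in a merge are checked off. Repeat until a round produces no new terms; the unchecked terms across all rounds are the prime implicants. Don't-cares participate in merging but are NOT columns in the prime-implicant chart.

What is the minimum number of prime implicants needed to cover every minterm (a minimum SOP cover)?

6

size-2^0 implicants → 00001(✓)  00100(✓)  00101(✓)  00110(✓)  00111(✓)  01000(✓)  01010(✓)  01100(✓)  01101(✓)  01110(✓)  10000(✓)  10010(✓)  10100(✓)  10110(✓)  11000(✓)  11100(✓)
size-2^1 implicants → -0100(✓)  -0110(✓)  -1000(✓)  -1100(✓)  0-100(✓)  0-101(✓)  0-110(✓)  00-01  001-0(✓)  001-1(✓)  0010-(✓)  0011-(✓)  01-00(✓)  01-10(✓)  010-0(✓)  011-0(✓)  0110-(✓)  1-000(✓)  1-100(✓)  10-00(✓)  10-10(✓)  100-0(✓)  101-0(✓)  11-00(✓)
size-2^2 implicants → --100  -01-0  -1-00  0-1-0  0-10-  001--  01--0  1--00  10--0
Unchecked terms (primes): --100, -01-0, -1-00, 0-1-0, 0-10-, 00-01, 001--, 01--0, 1--00, 10--0
Minterm coverage:
  m1 ⊆ 00-01 [E]
  m4 ⊆ --100,-01-0,0-1-0,0-10-,001--
  m5 ⊆ 0-10-,00-01,001--
  m6 ⊆ -01-0,0-1-0,001--
  m7 ⊆ 001-- [E]
  m8 ⊆ -1-00,01--0
  m10 ⊆ 01--0 [E]
  m12 ⊆ --100,-1-00,0-1-0,0-10-,01--0
  m13 ⊆ 0-10- [E]
  m14 ⊆ 0-1-0,01--0
  m18 ⊆ 10--0 [E]
  m20 ⊆ --100,-01-0,1--00,10--0
  m24 ⊆ -1-00,1--00
  m28 ⊆ --100,-1-00,1--00
E = {0-10-, 00-01, 001--, 01--0, 10--0}
Petrick residual → -1-00
Cover = bd'e' + a'cd' + a'b'd'e + a'b'c + a'be' + ab'e'  |cover|=6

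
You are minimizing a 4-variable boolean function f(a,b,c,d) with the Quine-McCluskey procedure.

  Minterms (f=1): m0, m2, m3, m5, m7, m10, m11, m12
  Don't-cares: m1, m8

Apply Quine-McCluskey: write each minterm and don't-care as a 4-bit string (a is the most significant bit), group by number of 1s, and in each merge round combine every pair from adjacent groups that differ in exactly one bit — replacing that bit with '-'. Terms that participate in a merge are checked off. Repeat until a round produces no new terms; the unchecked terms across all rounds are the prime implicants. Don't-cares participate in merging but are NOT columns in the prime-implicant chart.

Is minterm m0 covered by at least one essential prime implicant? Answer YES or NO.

size-2^0 implicants → 0000(✓)  0001(✓)  0010(✓)  0011(✓)  0101(✓)  0111(✓)  1000(✓)  1010(✓)  1011(✓)  1100(✓)
size-2^1 implicants → -000(✓)  -010(✓)  -011(✓)  0-01(✓)  0-11(✓)  00-0(✓)  00-1(✓)  000-(✓)  001-(✓)  01-1(✓)  1-00  10-0(✓)  101-(✓)
size-2^2 implicants → -0-0  -01-  0--1  00--
Unchecked terms (primes): -0-0, -01-, 0--1, 00--, 1-00
Minterm coverage:
  m0 ⊆ -0-0,00--
  m2 ⊆ -0-0,-01-,00--
  m3 ⊆ -01-,0--1,00--
  m5 ⊆ 0--1 [E]
  m7 ⊆ 0--1 [E]
  m10 ⊆ -0-0,-01-
  m11 ⊆ -01- [E]
  m12 ⊆ 1-00 [E]
E = {-01-, 0--1, 1-00}

NO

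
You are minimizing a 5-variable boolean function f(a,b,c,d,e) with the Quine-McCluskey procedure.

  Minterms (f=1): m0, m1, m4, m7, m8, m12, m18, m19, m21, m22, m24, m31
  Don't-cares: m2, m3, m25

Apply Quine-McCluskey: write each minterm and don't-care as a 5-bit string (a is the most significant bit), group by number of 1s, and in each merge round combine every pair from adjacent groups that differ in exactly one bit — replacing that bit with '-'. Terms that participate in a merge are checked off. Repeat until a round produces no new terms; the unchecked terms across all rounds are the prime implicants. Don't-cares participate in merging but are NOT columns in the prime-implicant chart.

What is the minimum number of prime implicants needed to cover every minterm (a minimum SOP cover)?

8

[col 0] 00000*, 00001*, 00010*, 00011*, 00100*, 00111*, 01000*, 01100*, 10010*, 10011*, 10101, 10110*, 11000*, 11001*, 11111
[col 1] -0010*, -0011*, -1000, 0-000*, 0-100*, 00-00*, 00-11, 000-0*, 000-1*, 0000-*, 0001-*, 01-00*, 10-10, 1001-*, 1100-
[col 2] -001-, 0--00, 000--
Prime implicants: -001-, -1000, 0--00, 00-11, 000--, 10-10, 10101, 1100-, 11111
PI chart (minterm → PIs covering it):
  0 | 0--00,000--
  1 | 000--  (sole → essential)
  4 | 0--00  (sole → essential)
  7 | 00-11  (sole → essential)
  8 | -1000,0--00
  12 | 0--00  (sole → essential)
  18 | -001-,10-10
  19 | -001-  (sole → essential)
  21 | 10101  (sole → essential)
  22 | 10-10  (sole → essential)
  24 | -1000,1100-
  31 | 11111  (sole → essential)
Essential prime implicants: -001-, 0--00, 00-11, 000--, 10-10, 10101, 11111
Petrick residual → -1000
Minimum SOP uses 8 PIs: b'c'd + bc'd'e' + a'd'e' + a'b'de + a'b'c' + ab'de' + ab'cd'e + abcde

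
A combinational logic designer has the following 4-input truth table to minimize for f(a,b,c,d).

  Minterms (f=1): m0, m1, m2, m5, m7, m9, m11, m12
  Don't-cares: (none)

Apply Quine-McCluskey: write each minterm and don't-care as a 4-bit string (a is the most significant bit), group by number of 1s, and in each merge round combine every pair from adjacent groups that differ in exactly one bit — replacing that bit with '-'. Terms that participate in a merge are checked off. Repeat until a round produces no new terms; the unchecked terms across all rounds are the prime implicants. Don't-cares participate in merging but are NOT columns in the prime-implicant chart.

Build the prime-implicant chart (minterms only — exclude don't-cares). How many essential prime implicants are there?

[col 0] 0000*, 0001*, 0010*, 0101*, 0111*, 1001*, 1011*, 1100
[col 1] -001, 0-01, 00-0, 000-, 01-1, 10-1
Prime implicants: -001, 0-01, 00-0, 000-, 01-1, 10-1, 1100
PI chart (minterm → PIs covering it):
  0 | 00-0,000-
  1 | -001,0-01,000-
  2 | 00-0  (sole → essential)
  5 | 0-01,01-1
  7 | 01-1  (sole → essential)
  9 | -001,10-1
  11 | 10-1  (sole → essential)
  12 | 1100  (sole → essential)
Essential prime implicants: 00-0, 01-1, 10-1, 1100

4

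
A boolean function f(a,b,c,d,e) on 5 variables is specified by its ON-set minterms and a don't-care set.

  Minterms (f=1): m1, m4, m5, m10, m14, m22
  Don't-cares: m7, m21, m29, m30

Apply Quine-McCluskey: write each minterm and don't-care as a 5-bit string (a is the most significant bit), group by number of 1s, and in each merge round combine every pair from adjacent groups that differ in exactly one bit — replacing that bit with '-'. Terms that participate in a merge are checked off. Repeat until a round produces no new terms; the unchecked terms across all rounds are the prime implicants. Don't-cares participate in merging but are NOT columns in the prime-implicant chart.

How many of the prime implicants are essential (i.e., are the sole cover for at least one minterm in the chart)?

4

[col 0] 00001*, 00100*, 00101*, 00111*, 01010*, 01110*, 10101*, 10110*, 11101*, 11110*
[col 1] -0101, -1110, 00-01, 001-1, 0010-, 01-10, 1-101, 1-110
Prime implicants: -0101, -1110, 00-01, 001-1, 0010-, 01-10, 1-101, 1-110
PI chart (minterm → PIs covering it):
  1 | 00-01  (sole → essential)
  4 | 0010-  (sole → essential)
  5 | -0101,00-01,001-1,0010-
  10 | 01-10  (sole → essential)
  14 | -1110,01-10
  22 | 1-110  (sole → essential)
Essential prime implicants: 00-01, 0010-, 01-10, 1-110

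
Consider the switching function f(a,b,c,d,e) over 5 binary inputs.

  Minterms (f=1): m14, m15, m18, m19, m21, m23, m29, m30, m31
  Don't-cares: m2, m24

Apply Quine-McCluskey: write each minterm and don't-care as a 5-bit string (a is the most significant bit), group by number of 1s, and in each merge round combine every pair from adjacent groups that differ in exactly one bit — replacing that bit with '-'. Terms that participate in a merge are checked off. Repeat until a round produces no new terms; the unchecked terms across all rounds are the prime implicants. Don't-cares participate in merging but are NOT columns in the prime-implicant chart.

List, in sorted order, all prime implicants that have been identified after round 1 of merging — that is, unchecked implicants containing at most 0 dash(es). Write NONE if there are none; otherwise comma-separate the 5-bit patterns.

11000

[col 0] 00010*, 01110*, 01111*, 10010*, 10011*, 10101*, 10111*, 11000, 11101*, 11110*, 11111*
[col 1] -0010, -1110*, -1111*, 0111-*, 1-101*, 1-111*, 10-11, 1001-, 101-1*, 111-1*, 1111-*
[col 2] -111-, 1-1-1
Prime implicants: -0010, -111-, 1-1-1, 10-11, 1001-, 11000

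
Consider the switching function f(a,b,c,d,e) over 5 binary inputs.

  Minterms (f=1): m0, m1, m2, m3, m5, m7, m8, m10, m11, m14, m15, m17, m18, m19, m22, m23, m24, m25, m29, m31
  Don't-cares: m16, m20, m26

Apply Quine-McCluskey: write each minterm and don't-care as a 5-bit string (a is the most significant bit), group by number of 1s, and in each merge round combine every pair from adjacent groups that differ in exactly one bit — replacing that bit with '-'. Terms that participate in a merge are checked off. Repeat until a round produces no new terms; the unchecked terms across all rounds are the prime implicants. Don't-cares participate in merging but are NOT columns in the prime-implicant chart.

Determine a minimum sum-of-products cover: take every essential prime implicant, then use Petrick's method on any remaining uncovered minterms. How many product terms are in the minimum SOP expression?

6

[col 0] 00000*, 00001*, 00010*, 00011*, 00101*, 00111*, 01000*, 01010*, 01011*, 01110*, 01111*, 10000*, 10001*, 10010*, 10011*, 10100*, 10110*, 10111*, 11000*, 11001*, 11010*, 11101*, 11111*
[col 1] -0000*, -0001*, -0010*, -0011*, -0111*, -1000*, -1010*, -1111*, 0-000*, 0-010*, 0-011*, 0-111*, 00-01*, 00-11*, 000-0*, 000-1*, 0000-*, 0001-*, 001-1*, 01-10*, 01-11*, 010-0*, 0101-*, 0111-*, 1-000*, 1-001*, 1-010*, 1-111*, 10-00*, 10-10*, 10-11*, 100-0*, 100-1*, 1000-*, 1001-*, 101-0*, 1011-*, 11-01, 110-0*, 1100-*, 111-1
[col 2] --000*, --010*, --111, -0-11, -00-0*, -00-1*, -000-*, -001-*, -10-0*, 0--11, 0-0-0*, 0-01-, 00--1, 000--*, 01-1-, 1-0-0*, 1-00-, 10--0, 10-1-, 100--*
[col 3] --0-0, -00--
Prime implicants: --0-0, --111, -0-11, -00--, 0--11, 0-01-, 00--1, 01-1-, 1-00-, 10--0, 10-1-, 11-01, 111-1
PI chart (minterm → PIs covering it):
  0 | --0-0,-00--
  1 | -00--,00--1
  2 | --0-0,-00--,0-01-
  3 | -0-11,-00--,0--11,0-01-,00--1
  5 | 00--1  (sole → essential)
  7 | --111,-0-11,0--11,00--1
  8 | --0-0  (sole → essential)
  10 | --0-0,0-01-,01-1-
  11 | 0--11,0-01-,01-1-
  14 | 01-1-  (sole → essential)
  15 | --111,0--11,01-1-
  17 | -00--,1-00-
  18 | --0-0,-00--,10--0,10-1-
  19 | -0-11,-00--,10-1-
  22 | 10--0,10-1-
  23 | --111,-0-11,10-1-
  24 | --0-0,1-00-
  25 | 1-00-,11-01
  29 | 11-01,111-1
  31 | --111,111-1
Essential prime implicants: --0-0, 00--1, 01-1-
Petrick residual → 1-00-, 10-1-, 111-1
Minimum SOP uses 6 PIs: c'e' + a'b'e + a'bd + ac'd' + ab'd + abce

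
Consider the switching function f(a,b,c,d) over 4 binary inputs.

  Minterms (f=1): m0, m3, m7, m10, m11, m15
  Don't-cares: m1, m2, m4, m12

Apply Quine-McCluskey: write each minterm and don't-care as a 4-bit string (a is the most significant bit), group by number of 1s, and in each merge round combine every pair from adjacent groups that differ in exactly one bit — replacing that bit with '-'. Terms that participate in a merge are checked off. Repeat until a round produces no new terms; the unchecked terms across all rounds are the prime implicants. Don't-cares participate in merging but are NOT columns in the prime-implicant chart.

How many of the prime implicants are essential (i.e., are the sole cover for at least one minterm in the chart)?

[col 0] 0000*, 0001*, 0010*, 0011*, 0100*, 0111*, 1010*, 1011*, 1100*, 1111*
[col 1] -010*, -011*, -100, -111*, 0-00, 0-11*, 00-0*, 00-1*, 000-*, 001-*, 1-11*, 101-*
[col 2] --11, -01-, 00--
Prime implicants: --11, -01-, -100, 0-00, 00--
PI chart (minterm → PIs covering it):
  0 | 0-00,00--
  3 | --11,-01-,00--
  7 | --11  (sole → essential)
  10 | -01-  (sole → essential)
  11 | --11,-01-
  15 | --11  (sole → essential)
Essential prime implicants: --11, -01-

2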